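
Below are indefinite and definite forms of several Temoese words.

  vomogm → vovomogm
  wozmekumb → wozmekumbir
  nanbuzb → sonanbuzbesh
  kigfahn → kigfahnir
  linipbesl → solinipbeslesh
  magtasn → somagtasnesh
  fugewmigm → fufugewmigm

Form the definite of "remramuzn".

nanbuzb and wozmekumb both end in -b yet inflect differently (sonanbuzbesh, wozmekumbir), so the final letter is not what conditions the rule; the second-to-last letter is.
"remramuzn" has second-to-last letter 'z'. The one such stem in the data (nanbuzb → sonanbuzbesh) adds so- … -esh around the stem, so the same rule applies.
The other patterns: stems whose second-to-last letter is 'g' repeat the first consonant+vowel as a prefix; stems whose second-to-last letter is 'h' or 'm' add -ir.
So remramuzn → soremramuznesh.

soremramuznesh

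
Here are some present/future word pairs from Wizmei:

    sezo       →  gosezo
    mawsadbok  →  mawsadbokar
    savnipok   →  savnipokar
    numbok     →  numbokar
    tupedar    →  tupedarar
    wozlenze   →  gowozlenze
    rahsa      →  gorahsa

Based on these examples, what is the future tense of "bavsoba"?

sezo and savnipok both have last vowel 'o' yet inflect differently (gosezo, savnipokar), so the last vowel is not what conditions the rule; whether the stem ends in a vowel or a consonant is.
"bavsoba" ends in a vowel. The stems ending in a vowel (sezo → gosezo, rahsa → gorahsa, wozlenze → gowozlenze) add the prefix go-.
The other pattern: stems ending in a consonant add -ar.
So bavsoba → gobavsoba.

gobavsoba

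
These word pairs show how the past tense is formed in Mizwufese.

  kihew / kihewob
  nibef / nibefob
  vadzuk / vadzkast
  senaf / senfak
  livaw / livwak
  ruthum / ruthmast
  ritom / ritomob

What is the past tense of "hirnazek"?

nibef and senaf both end in -f yet inflect differently (nibefob, senfak), so the final letter is not what conditions the rule; the last vowel is.
"hirnazek" has last vowel 'e'. The stems whose last vowel is 'e' (nibef → nibefob, kihew → kihewob) add -ob.
The other patterns: stems whose last vowel is 'a' delete the last vowel and add -ak; stems whose last vowel is 'u' delete the last vowel and add -ast.
So hirnazek → hirnazekob.

hirnazekob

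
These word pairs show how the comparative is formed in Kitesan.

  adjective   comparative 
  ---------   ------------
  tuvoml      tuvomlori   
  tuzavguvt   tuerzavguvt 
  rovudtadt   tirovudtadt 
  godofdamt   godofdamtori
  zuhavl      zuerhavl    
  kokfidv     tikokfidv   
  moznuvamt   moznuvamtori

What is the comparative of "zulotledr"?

tizulotledr

godofdamt and tuzavguvt both end in -t yet inflect differently (godofdamtori, tuerzavguvt), so the final letter is not what conditions the rule; the second-to-last letter is.
"zulotledr" has second-to-last letter 'd'. The stems whose second-to-last letter is 'd' (kokfidv → tikokfidv, rovudtadt → tirovudtadt) add the prefix ti-.
The other patterns: stems whose second-to-last letter is 'm' add -ori; stems whose second-to-last letter is 'v' insert -er- after the first vowel.
So zulotledr → tizulotledr.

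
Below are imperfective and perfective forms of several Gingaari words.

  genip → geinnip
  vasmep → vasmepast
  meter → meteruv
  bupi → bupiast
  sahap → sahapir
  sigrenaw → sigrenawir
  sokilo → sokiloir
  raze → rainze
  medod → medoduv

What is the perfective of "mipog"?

mipoguv

sahap and vasmep both end in -p yet inflect differently (sahapir, vasmepast), so the final letter is not what conditions the rule; the first letter is.
"mipog" begins with m-. The stems beginning with m- (medod → medoduv, meter → meteruv) add -uv.
The other patterns: stems beginning with s- add -ir; stems beginning with b- or v- add -ast; stems beginning with g- or r- insert -in- after the first vowel.
So mipog → mipoguv.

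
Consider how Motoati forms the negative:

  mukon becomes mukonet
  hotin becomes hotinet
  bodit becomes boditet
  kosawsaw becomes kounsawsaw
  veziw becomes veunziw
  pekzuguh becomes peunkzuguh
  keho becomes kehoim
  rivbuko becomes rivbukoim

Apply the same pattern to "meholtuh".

hotin and veziw both have last vowel 'i' yet inflect differently (hotinet, veunziw), so the last vowel is not what conditions the rule; the final letter is.
"meholtuh" ends in -h. The one such stem in the data (pekzuguh → peunkzuguh) inserts -un- after the first vowel (as do kosawsaw, veziw), so the same rule applies.
So meholtuh → meunholtuh.

meunholtuh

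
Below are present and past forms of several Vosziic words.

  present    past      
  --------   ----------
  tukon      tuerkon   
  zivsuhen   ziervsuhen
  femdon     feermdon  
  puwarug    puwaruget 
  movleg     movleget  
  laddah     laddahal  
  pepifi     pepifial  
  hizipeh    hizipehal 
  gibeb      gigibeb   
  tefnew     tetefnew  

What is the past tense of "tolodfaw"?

"tolodfaw" ends in -w. The one such stem in the data (tefnew → tetefnew) repeats the first consonant+vowel as a prefix (as does gibeb), so the same rule applies.
The other patterns: stems ending in -n insert -er- after the first vowel; stems ending in -g add -et; stems ending in -h or -i add -al.
So tolodfaw → totolodfaw.

totolodfaw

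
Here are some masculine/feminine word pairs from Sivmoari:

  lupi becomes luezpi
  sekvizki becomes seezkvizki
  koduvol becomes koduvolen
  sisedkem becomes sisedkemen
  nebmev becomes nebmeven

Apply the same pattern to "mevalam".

"mevalam" ends in a consonant. The stems ending in a consonant (sisedkem → sisedkemen, koduvol → koduvolen, nebmev → nebmeven) add -en.
The other pattern: stems ending in a vowel insert -ez- after the first vowel.
So mevalam → mevalamen.

mevalamen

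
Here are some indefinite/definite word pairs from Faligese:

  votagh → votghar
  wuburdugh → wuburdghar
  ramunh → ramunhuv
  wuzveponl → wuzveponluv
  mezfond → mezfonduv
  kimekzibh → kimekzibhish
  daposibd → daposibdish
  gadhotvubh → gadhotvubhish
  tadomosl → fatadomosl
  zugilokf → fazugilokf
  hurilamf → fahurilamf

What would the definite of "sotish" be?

"sotish" has second-to-last letter 's'. The one such stem in the data (tadomosl → fatadomosl) adds the prefix fa-, so the same rule applies.
The other patterns: stems whose second-to-last letter is 'g' delete the last vowel and add -ar; stems whose second-to-last letter is 'n' add -uv; stems whose second-to-last letter is 'b' add -ish.
So sotish → fasotish.

fasotish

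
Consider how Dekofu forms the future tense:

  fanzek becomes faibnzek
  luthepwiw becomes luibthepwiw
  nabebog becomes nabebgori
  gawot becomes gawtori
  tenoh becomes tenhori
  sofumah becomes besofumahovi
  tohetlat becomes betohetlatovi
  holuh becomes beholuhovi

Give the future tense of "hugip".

tenoh and sofumah both end in -h yet inflect differently (tenhori, besofumahovi), so the final letter is not what conditions the rule; the last vowel is.
"hugip" has last vowel 'i'. The one such stem in the data (luthepwiw → luibthepwiw) inserts -ib- after the first vowel (as does fanzek), so the same rule applies.
The other patterns: stems whose last vowel is 'o' delete the last vowel and add -ori; stems whose last vowel is 'a' or 'u' add be- … -ovi around the stem.
So hugip → huibgip.

huibgip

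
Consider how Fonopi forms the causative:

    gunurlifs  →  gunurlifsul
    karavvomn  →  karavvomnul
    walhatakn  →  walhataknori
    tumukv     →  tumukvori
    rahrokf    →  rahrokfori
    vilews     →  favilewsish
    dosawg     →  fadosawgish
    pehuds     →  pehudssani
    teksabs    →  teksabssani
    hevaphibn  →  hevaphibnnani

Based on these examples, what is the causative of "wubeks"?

"wubeks" has second-to-last letter 'k'. The stems whose second-to-last letter is 'k' (walhatakn → walhataknori, tumukv → tumukvori, rahrokf → rahrokfori) add -ori.
The other patterns: stems whose second-to-last letter is 'f' or 'm' add -ul; stems whose second-to-last letter is 'w' add fa- … -ish around the stem; stems whose second-to-last letter is 'b' or 'd' double the final consonant and add -ani.
So wubeks → wubeksori.

wubeksori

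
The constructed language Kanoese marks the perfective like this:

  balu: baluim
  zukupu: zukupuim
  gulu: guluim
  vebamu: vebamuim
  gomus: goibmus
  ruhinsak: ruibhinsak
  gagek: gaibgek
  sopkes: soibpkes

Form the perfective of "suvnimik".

suibvnimik

balu and gomus both have last vowel 'u' yet inflect differently (baluim, goibmus), so the last vowel is not what conditions the rule; the final letter is.
"suvnimik" ends in -k. The stems ending in -k (ruhinsak → ruibhinsak, gagek → gaibgek) insert -ib- after the first vowel.
The other pattern: stems ending in -u add -im.
So suvnimik → suibvnimik.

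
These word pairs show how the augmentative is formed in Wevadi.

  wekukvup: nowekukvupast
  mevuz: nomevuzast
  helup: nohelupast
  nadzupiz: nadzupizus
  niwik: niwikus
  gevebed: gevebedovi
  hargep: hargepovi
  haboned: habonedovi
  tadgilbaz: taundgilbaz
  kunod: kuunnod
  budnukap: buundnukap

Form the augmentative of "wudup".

nowudupast

mevuz and nadzupiz both end in -z yet inflect differently (nomevuzast, nadzupizus), so the final letter is not what conditions the rule; the last vowel is.
"wudup" has last vowel 'u'. The stems whose last vowel is 'u' (wekukvup → nowekukvupast, mevuz → nomevuzast, helup → nohelupast) add no- … -ast around the stem.
The other patterns: stems whose last vowel is 'i' add -us; stems whose last vowel is 'e' add -ovi; stems whose last vowel is 'a' or 'o' insert -un- after the first vowel.
So wudup → nowudupast.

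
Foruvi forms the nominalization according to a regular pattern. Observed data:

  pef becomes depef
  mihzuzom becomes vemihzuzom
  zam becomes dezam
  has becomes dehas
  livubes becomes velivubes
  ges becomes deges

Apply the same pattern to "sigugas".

"sigugas" has 3 vowels. The stems with 3 vowels (mihzuzom → vemihzuzom, livubes → velivubes) add the prefix ve-.
The other pattern: stems with 1 vowel add the prefix de-.
So sigugas → vesigugas.

vesigugas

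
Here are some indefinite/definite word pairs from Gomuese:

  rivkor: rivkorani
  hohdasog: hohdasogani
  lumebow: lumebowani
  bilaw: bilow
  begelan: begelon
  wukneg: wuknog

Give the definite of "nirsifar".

nirsifor

lumebow and bilaw both end in -w yet inflect differently (lumebowani, bilow), so the final letter is not what conditions the rule; the last vowel is.
"nirsifar" has last vowel 'a'. The stems whose last vowel is 'a' (bilaw → bilow, begelan → begelon) change the last vowel to 'o'.
So nirsifar → nirsifor.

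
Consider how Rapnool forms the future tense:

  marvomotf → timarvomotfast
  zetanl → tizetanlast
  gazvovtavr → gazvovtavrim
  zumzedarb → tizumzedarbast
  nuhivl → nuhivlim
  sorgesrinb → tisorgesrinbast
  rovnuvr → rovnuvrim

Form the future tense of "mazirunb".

timazirunbast

"mazirunb" has second-to-last letter 'n'. The stems whose second-to-last letter is 'n' (zetanl → tizetanlast, sorgesrinb → tisorgesrinbast) add ti- … -ast around the stem.
So mazirunb → timazirunbast.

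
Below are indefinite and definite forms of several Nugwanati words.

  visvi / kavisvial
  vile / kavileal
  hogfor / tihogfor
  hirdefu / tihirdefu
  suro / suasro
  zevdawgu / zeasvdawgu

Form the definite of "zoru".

zoasru

hirdefu and zevdawgu both end in -u yet inflect differently (tihirdefu, zeasvdawgu), so the final letter is not what conditions the rule; the first letter is.
"zoru" begins with z-. The one such stem in the data (zevdawgu → zeasvdawgu) inserts -as- after the first vowel (as does suro), so the same rule applies.
So zoru → zoasru.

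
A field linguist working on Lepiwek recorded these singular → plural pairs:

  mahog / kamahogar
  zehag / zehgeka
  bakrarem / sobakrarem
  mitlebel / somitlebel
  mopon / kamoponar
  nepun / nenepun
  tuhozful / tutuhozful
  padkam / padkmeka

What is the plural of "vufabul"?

vuvufabul

mahog and zehag both end in -g yet inflect differently (kamahogar, zehgeka), so the final letter is not what conditions the rule; the last vowel is.
"vufabul" has last vowel 'u'. The stems whose last vowel is 'u' (nepun → nenepun, tuhozful → tutuhozful) repeat the first consonant+vowel as a prefix.
The other patterns: stems whose last vowel is 'o' add ka- … -ar around the stem; stems whose last vowel is 'e' add the prefix so-; stems whose last vowel is 'a' delete the last vowel and add -eka.
So vufabul → vuvufabul.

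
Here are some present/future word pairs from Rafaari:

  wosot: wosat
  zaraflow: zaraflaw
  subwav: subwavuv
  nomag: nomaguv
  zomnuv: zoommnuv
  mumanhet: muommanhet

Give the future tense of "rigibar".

subwav and zomnuv both end in -v yet inflect differently (subwavuv, zoommnuv), so the final letter is not what conditions the rule; the last vowel is.
"rigibar" has last vowel 'a'. The stems whose last vowel is 'a' (subwav → subwavuv, nomag → nomaguv) add -uv.
The other patterns: stems whose last vowel is 'o' change the last vowel to 'a'; stems whose last vowel is 'e' or 'u' insert -om- after the first vowel.
So rigibar → rigibaruv.

rigibaruv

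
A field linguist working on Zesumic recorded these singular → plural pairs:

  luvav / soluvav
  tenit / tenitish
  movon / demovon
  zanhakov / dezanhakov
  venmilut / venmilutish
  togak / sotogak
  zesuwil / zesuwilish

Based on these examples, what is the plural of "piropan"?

sopiropan

zanhakov and luvav both end in -v yet inflect differently (dezanhakov, soluvav), so the final letter is not what conditions the rule; the last vowel is.
"piropan" has last vowel 'a'. The stems whose last vowel is 'a' (luvav → soluvav, togak → sotogak) add the prefix so-.
The other patterns: stems whose last vowel is 'i' or 'u' add -ish; stems whose last vowel is 'o' add the prefix de-.
So piropan → sopiropan.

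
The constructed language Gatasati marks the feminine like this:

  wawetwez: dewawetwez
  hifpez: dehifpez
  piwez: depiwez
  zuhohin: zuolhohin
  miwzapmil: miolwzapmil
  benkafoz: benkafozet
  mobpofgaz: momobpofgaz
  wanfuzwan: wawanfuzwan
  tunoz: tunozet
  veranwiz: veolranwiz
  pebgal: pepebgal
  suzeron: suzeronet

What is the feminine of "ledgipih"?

leoldgipih

"ledgipih" has last vowel 'i'. The stems whose last vowel is 'i' (miwzapmil → miolwzapmil, veranwiz → veolranwiz, zuhohin → zuolhohin) insert -ol- after the first vowel.
The other patterns: stems whose last vowel is 'a' repeat the first consonant+vowel as a prefix; stems whose last vowel is 'o' add -et; stems whose last vowel is 'e' add the prefix de-.
So ledgipih → leoldgipih.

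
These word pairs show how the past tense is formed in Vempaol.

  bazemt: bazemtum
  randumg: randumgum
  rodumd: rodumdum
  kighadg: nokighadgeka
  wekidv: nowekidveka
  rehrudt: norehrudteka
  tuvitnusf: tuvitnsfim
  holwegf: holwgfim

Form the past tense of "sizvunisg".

randumg and kighadg both end in -g yet inflect differently (randumgum, nokighadgeka), so the final letter is not what conditions the rule; the second-to-last letter is.
"sizvunisg" has second-to-last letter 's'. The one such stem in the data (tuvitnusf → tuvitnsfim) deletes the last vowel and adds -im (as does holwegf), so the same rule applies.
The other patterns: stems whose second-to-last letter is 'm' add -um; stems whose second-to-last letter is 'd' add no- … -eka around the stem.
So sizvunisg → sizvunsgim.

sizvunsgim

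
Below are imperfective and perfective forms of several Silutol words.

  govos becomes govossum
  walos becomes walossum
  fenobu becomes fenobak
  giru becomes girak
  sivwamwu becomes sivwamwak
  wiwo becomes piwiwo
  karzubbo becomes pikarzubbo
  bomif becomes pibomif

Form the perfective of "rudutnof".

pirudutnof

govos and wiwo both have last vowel 'o' yet inflect differently (govossum, piwiwo), so the last vowel is not what conditions the rule; the final letter is.
"rudutnof" ends in -f. The one such stem in the data (bomif → pibomif) adds the prefix pi-, so the same rule applies.
The other patterns: stems ending in -s double the final consonant and add -um; stems ending in -u drop the final letter and add -ak.
So rudutnof → pirudutnof.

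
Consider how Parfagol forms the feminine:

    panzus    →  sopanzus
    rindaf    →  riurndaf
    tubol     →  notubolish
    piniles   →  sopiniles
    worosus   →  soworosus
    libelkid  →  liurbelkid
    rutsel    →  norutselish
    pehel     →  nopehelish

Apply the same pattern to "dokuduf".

dourkuduf

piniles and pehel both have last vowel 'e' yet inflect differently (sopiniles, nopehelish), so the last vowel is not what conditions the rule; the final letter is.
"dokuduf" ends in -f. The one such stem in the data (rindaf → riurndaf) inserts -ur- after the first vowel (as does libelkid), so the same rule applies.
The other patterns: stems ending in -s add the prefix so-; stems ending in -l add no- … -ish around the stem.
So dokuduf → dourkuduf.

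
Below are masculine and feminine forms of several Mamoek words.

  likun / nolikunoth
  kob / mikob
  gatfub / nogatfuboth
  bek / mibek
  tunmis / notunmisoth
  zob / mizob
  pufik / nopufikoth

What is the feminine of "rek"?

mirek

zob and gatfub both end in -b yet inflect differently (mizob, nogatfuboth), so the final letter is not what conditions the rule; the number of vowels is.
"rek" has 1 vowel. The stems with 1 vowel (zob → mizob, kob → mikob, bek → mibek) add the prefix mi-.
So rek → mirek.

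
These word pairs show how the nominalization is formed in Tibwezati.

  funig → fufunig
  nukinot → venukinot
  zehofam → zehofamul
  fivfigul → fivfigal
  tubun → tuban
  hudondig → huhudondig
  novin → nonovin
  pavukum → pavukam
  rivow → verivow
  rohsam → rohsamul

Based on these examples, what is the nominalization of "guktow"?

novin and tubun both end in -n yet inflect differently (nonovin, tuban), so the final letter is not what conditions the rule; the last vowel is.
"guktow" has last vowel 'o'. The stems whose last vowel is 'o' (rivow → verivow, nukinot → venukinot) add the prefix ve-.
The other patterns: stems whose last vowel is 'i' repeat the first consonant+vowel as a prefix; stems whose last vowel is 'a' add -ul; stems whose last vowel is 'u' change the last vowel to 'a'.
So guktow → veguktow.

veguktow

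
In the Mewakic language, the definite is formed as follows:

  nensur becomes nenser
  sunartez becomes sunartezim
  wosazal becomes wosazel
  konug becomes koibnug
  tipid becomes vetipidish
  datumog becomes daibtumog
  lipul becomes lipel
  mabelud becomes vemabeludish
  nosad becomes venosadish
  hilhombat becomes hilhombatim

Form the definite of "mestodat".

hilhombat and nosad both have last vowel 'a' yet inflect differently (hilhombatim, venosadish), so the last vowel is not what conditions the rule; the final letter is.
"mestodat" ends in -t. The one such stem in the data (hilhombat → hilhombatim) adds -im, so the same rule applies.
So mestodat → mestodatim.

mestodatim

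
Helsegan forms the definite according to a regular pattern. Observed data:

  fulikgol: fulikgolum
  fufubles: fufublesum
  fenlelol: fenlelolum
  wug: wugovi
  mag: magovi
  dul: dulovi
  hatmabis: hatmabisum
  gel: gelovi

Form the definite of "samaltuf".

samaltufum

gel and fenlelol both end in -l yet inflect differently (gelovi, fenlelolum), so the final letter is not what conditions the rule; the number of vowels is.
"samaltuf" has 3 vowels. The stems with 3 vowels (fenlelol → fenlelolum, fufubles → fufublesum, hatmabis → hatmabisum) add -um.
The other pattern: stems with 1 vowel add -ovi.
So samaltuf → samaltufum.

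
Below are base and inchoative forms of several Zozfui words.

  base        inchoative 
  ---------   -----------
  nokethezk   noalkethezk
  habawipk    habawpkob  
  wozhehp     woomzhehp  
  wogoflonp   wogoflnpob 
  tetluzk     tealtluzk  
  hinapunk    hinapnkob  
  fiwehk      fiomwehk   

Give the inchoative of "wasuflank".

tetluzk and fiwehk both end in -k yet inflect differently (tealtluzk, fiomwehk), so the final letter is not what conditions the rule; the second-to-last letter is.
"wasuflank" has second-to-last letter 'n'. The stems whose second-to-last letter is 'n' (hinapunk → hinapnkob, wogoflonp → wogoflnpob) delete the last vowel and add -ob.
The other patterns: stems whose second-to-last letter is 'z' insert -al- after the first vowel; stems whose second-to-last letter is 'h' insert -om- after the first vowel.
So wasuflank → wasuflnkob.

wasuflnkob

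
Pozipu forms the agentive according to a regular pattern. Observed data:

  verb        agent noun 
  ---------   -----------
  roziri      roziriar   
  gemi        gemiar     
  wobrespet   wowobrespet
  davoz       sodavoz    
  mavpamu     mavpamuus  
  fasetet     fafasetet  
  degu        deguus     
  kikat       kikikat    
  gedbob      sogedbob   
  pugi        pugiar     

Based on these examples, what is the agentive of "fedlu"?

"fedlu" ends in -u. The stems ending in -u (degu → deguus, mavpamu → mavpamuus) add -us.
So fedlu → fedluus.

fedluus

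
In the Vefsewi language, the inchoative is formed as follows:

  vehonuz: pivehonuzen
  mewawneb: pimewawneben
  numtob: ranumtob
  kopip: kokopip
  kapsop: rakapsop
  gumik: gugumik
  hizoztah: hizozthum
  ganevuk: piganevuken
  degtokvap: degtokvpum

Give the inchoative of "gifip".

kopip and kapsop both end in -p yet inflect differently (kokopip, rakapsop), so the final letter is not what conditions the rule; the last vowel is.
"gifip" has last vowel 'i'. The stems whose last vowel is 'i' (gumik → gugumik, kopip → kokopip) repeat the first consonant+vowel as a prefix.
So gifip → gigifip.

gigifip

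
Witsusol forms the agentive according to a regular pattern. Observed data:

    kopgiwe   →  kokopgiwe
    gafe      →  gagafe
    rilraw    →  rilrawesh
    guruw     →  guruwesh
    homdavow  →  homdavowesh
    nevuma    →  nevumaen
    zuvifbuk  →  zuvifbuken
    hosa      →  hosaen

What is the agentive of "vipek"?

rilraw and nevuma both have last vowel 'a' yet inflect differently (rilrawesh, nevumaen), so the last vowel is not what conditions the rule; the final letter is.
"vipek" ends in -k. The one such stem in the data (zuvifbuk → zuvifbuken) adds -en, so the same rule applies.
The other patterns: stems ending in -e repeat the first consonant+vowel as a prefix; stems ending in -w add -esh.
So vipek → vipeken.

vipeken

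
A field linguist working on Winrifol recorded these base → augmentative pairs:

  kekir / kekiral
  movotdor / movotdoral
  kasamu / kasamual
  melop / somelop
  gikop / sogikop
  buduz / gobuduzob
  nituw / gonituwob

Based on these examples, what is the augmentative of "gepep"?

movotdor and melop both have last vowel 'o' yet inflect differently (movotdoral, somelop), so the last vowel is not what conditions the rule; the final letter is.
"gepep" ends in -p. The stems ending in -p (melop → somelop, gikop → sogikop) add the prefix so-.
The other patterns: stems ending in -r or -u add -al; stems ending in -w or -z add go- … -ob around the stem.
So gepep → sogepep.

sogepep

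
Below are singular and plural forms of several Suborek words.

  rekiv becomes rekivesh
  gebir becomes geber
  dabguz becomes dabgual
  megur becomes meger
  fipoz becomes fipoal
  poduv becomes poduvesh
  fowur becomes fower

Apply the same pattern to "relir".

reler

poduv and dabguz both have last vowel 'u' yet inflect differently (poduvesh, dabgual), so the last vowel is not what conditions the rule; the final letter is.
"relir" ends in -r. The stems ending in -r (megur → meger, gebir → geber, fowur → fower) change the last vowel to 'e'.
The other patterns: stems ending in -v add -esh; stems ending in -z drop the final letter and add -al.
So relir → reler.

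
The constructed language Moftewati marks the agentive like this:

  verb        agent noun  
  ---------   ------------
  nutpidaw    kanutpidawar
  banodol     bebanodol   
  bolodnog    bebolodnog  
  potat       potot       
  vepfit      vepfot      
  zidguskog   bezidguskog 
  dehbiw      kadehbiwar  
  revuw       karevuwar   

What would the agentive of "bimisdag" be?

potat and nutpidaw both have last vowel 'a' yet inflect differently (potot, kanutpidawar), so the last vowel is not what conditions the rule; the final letter is.
"bimisdag" ends in -g. The stems ending in -g (bolodnog → bebolodnog, zidguskog → bezidguskog) add the prefix be-.
So bimisdag → bebimisdag.

bebimisdag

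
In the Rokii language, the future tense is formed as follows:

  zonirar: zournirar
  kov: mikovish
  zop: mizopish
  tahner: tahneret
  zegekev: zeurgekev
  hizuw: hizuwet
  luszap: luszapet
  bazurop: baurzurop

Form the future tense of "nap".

minapish

zop and luszap both end in -p yet inflect differently (mizopish, luszapet), so the final letter is not what conditions the rule; the number of vowels is.
"nap" has 1 vowel. The stems with 1 vowel (zop → mizopish, kov → mikovish) add mi- … -ish around the stem.
So nap → minapish.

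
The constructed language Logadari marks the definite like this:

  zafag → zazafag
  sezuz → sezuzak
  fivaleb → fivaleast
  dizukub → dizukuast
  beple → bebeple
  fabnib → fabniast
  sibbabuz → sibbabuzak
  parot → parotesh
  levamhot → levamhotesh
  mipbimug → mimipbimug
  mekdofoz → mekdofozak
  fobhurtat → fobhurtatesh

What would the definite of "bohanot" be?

dizukub and sezuz both have last vowel 'u' yet inflect differently (dizukuast, sezuzak), so the last vowel is not what conditions the rule; the final letter is.
"bohanot" ends in -t. The stems ending in -t (parot → parotesh, levamhot → levamhotesh, fobhurtat → fobhurtatesh) add -esh.
So bohanot → bohanotesh.

bohanotesh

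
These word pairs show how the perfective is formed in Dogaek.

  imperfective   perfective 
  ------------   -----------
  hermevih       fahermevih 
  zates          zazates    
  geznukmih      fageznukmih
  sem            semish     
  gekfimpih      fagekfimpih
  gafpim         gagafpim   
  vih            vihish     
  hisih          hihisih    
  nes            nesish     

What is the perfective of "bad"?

badish

"bad" has 1 vowel. The stems with 1 vowel (vih → vihish, nes → nesish, sem → semish) add -ish.
The other patterns: stems with 2 vowels repeat the first consonant+vowel as a prefix; stems with 3 vowels add the prefix fa-.
So bad → badish.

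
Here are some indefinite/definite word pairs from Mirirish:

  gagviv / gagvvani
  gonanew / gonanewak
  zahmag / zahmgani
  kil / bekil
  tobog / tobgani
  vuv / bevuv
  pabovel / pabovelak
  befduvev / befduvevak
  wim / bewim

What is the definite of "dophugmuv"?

dophugmuvak

vuv and gagviv both end in -v yet inflect differently (bevuv, gagvvani), so the final letter is not what conditions the rule; the number of vowels is.
"dophugmuv" has 3 vowels. The stems with 3 vowels (befduvev → befduvevak, gonanew → gonanewak, pabovel → pabovelak) add -ak.
So dophugmuv → dophugmuvak.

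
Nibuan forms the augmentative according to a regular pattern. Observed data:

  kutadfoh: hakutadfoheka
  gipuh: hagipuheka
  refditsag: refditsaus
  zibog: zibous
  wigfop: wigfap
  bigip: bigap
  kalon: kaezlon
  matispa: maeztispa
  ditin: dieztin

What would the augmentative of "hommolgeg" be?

hommolgeus

kutadfoh and zibog both have last vowel 'o' yet inflect differently (hakutadfoheka, zibous), so the last vowel is not what conditions the rule; the final letter is.
"hommolgeg" ends in -g. The stems ending in -g (refditsag → refditsaus, zibog → zibous) drop the final letter and add -us.
So hommolgeg → hommolgeus.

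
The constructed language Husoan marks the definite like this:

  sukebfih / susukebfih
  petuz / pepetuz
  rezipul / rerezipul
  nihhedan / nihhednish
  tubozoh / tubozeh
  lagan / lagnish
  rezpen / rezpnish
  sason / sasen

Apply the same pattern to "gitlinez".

"gitlinez" has last vowel 'e'. The one such stem in the data (rezpen → rezpnish) deletes the last vowel and adds -ish (as do nihhedan, lagan), so the same rule applies.
So gitlinez → gitlinzish.

gitlinzish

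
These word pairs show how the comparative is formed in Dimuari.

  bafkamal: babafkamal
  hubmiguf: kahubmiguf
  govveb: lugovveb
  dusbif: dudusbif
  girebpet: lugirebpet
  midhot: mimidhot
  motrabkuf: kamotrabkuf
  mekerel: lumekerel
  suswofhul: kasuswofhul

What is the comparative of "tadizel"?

suswofhul and mekerel both end in -l yet inflect differently (kasuswofhul, lumekerel), so the final letter is not what conditions the rule; the last vowel is.
"tadizel" has last vowel 'e'. The stems whose last vowel is 'e' (mekerel → lumekerel, govveb → lugovveb, girebpet → lugirebpet) add the prefix lu-.
The other patterns: stems whose last vowel is 'u' add the prefix ka-; stems whose last vowel is 'a', 'i' or 'o' repeat the first consonant+vowel as a prefix.
So tadizel → lutadizel.

lutadizel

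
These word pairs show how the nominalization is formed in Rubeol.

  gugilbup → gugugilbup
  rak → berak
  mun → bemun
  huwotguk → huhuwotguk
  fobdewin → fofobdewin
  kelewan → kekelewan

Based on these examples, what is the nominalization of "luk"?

beluk

"luk" has 1 vowel. The stems with 1 vowel (rak → berak, mun → bemun) add the prefix be-.
The other pattern: stems with 3 vowels repeat the first consonant+vowel as a prefix.
So luk → beluk.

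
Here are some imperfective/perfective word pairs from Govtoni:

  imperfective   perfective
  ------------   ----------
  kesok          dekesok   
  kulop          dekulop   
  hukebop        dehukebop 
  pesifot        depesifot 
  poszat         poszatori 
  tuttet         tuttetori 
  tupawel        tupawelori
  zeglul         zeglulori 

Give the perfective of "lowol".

pesifot and poszat both end in -t yet inflect differently (depesifot, poszatori), so the final letter is not what conditions the rule; the last vowel is.
"lowol" has last vowel 'o'. The stems whose last vowel is 'o' (kesok → dekesok, kulop → dekulop, hukebop → dehukebop) add the prefix de-.
The other pattern: stems whose last vowel is 'a', 'e' or 'u' add -ori.
So lowol → delowol.

delowol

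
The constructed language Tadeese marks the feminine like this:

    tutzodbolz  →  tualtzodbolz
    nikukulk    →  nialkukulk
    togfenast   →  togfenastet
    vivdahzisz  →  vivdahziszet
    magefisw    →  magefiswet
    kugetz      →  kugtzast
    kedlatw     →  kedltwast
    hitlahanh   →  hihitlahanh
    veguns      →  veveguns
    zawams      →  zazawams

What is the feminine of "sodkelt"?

"sodkelt" has second-to-last letter 'l'. The stems whose second-to-last letter is 'l' (tutzodbolz → tualtzodbolz, nikukulk → nialkukulk) insert -al- after the first vowel.
So sodkelt → soaldkelt.

soaldkelt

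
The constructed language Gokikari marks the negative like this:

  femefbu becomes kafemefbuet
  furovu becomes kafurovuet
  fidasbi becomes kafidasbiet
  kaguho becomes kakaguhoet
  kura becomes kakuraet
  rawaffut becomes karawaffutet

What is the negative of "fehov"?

kafehovet

Every pair shown (femefbu → kafemefbuet, furovu → kafurovuet, fidasbi → kafidasbiet, …) follows the same rule: add ka- … -et around the stem.
So fehov → kafehovet.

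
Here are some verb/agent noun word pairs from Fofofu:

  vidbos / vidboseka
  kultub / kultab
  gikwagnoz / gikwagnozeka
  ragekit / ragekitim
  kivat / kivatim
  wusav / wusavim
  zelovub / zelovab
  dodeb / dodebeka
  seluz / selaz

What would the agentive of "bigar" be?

bigarim

seluz and gikwagnoz both end in -z yet inflect differently (selaz, gikwagnozeka), so the final letter is not what conditions the rule; the last vowel is.
"bigar" has last vowel 'a'. The stems whose last vowel is 'a' (kivat → kivatim, wusav → wusavim) add -im.
So bigar → bigarim.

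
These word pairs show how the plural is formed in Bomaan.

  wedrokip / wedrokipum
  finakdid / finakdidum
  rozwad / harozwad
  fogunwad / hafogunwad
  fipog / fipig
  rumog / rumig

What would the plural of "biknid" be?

finakdid and rozwad both end in -d yet inflect differently (finakdidum, harozwad), so the final letter is not what conditions the rule; the last vowel is.
"biknid" has last vowel 'i'. The stems whose last vowel is 'i' (wedrokip → wedrokipum, finakdid → finakdidum) add -um.
The other patterns: stems whose last vowel is 'a' add the prefix ha-; stems whose last vowel is 'o' change the last vowel to 'i'.
So biknid → biknidum.

biknidum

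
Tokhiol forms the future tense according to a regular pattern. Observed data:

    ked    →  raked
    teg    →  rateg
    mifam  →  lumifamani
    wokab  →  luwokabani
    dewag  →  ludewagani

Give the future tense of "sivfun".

lusivfunani

teg and dewag both end in -g yet inflect differently (rateg, ludewagani), so the final letter is not what conditions the rule; the number of vowels is.
"sivfun" has 2 vowels. The stems with 2 vowels (mifam → lumifamani, wokab → luwokabani, dewag → ludewagani) add lu- … -ani around the stem.
The other pattern: stems with 1 vowel add the prefix ra-.
So sivfun → lusivfunani.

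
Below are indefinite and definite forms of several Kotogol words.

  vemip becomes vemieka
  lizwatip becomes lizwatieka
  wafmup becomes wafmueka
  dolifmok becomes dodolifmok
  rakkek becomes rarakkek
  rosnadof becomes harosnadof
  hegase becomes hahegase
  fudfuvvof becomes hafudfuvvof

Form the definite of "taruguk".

"taruguk" ends in -k. The stems ending in -k (dolifmok → dodolifmok, rakkek → rarakkek) repeat the first consonant+vowel as a prefix.
The other patterns: stems ending in -p drop the final letter and add -eka; stems ending in -e or -f add the prefix ha-.
So taruguk → tataruguk.

tataruguk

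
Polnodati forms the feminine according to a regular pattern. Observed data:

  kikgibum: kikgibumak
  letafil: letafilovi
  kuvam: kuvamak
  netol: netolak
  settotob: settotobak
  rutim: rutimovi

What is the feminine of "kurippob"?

kurippobak

"kurippob" has last vowel 'o'. The stems whose last vowel is 'o' (netol → netolak, settotob → settotobak) add -ak.
So kurippob → kurippobak.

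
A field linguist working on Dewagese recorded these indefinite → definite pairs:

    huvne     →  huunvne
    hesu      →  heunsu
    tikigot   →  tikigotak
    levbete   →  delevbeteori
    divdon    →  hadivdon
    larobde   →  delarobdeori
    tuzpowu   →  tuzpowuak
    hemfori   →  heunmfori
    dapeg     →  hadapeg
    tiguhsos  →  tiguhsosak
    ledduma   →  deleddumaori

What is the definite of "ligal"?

"ligal" begins with l-. The stems beginning with l- (levbete → delevbeteori, larobde → delarobdeori, ledduma → deleddumaori) add de- … -ori around the stem.
So ligal → deligalori.

deligalori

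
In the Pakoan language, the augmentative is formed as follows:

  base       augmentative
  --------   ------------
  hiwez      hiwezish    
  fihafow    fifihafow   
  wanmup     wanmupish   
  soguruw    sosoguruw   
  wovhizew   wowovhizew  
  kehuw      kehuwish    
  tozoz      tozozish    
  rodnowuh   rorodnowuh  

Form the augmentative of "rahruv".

rahruvish

kehuw and soguruw both end in -w yet inflect differently (kehuwish, sosoguruw), so the final letter is not what conditions the rule; the number of vowels is.
"rahruv" has 2 vowels. The stems with 2 vowels (tozoz → tozozish, kehuw → kehuwish, wanmup → wanmupish) add -ish.
The other pattern: stems with 3 vowels repeat the first consonant+vowel as a prefix.
So rahruv → rahruvish.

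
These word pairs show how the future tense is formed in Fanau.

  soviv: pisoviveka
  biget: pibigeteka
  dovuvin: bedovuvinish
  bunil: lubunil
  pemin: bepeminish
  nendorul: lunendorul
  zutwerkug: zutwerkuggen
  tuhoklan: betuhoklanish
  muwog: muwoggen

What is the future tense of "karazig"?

karaziggen

pemin and bunil both have last vowel 'i' yet inflect differently (bepeminish, lubunil), so the last vowel is not what conditions the rule; the final letter is.
"karazig" ends in -g. The stems ending in -g (muwog → muwoggen, zutwerkug → zutwerkuggen) double the final consonant and add -en.
The other patterns: stems ending in -n add be- … -ish around the stem; stems ending in -l add the prefix lu-; stems ending in -t or -v add pi- … -eka around the stem.
So karazig → karaziggen.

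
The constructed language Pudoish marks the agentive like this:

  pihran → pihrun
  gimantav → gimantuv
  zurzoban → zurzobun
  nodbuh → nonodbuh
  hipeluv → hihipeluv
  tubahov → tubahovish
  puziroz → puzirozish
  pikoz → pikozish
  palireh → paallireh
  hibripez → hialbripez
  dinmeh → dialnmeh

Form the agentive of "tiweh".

gimantav and hipeluv both end in -v yet inflect differently (gimantuv, hihipeluv), so the final letter is not what conditions the rule; the last vowel is.
"tiweh" has last vowel 'e'. The stems whose last vowel is 'e' (palireh → paallireh, hibripez → hialbripez, dinmeh → dialnmeh) insert -al- after the first vowel.
The other patterns: stems whose last vowel is 'a' change the last vowel to 'u'; stems whose last vowel is 'u' repeat the first consonant+vowel as a prefix; stems whose last vowel is 'o' add -ish.
So tiweh → tialweh.

tialweh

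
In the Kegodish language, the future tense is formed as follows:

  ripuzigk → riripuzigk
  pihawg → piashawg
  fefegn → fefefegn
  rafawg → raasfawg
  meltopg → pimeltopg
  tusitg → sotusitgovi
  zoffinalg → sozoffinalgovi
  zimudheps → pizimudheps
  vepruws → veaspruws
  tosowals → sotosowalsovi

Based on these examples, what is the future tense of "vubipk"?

zoffinalg and rafawg both end in -g yet inflect differently (sozoffinalgovi, raasfawg), so the final letter is not what conditions the rule; the second-to-last letter is.
"vubipk" has second-to-last letter 'p'. The stems whose second-to-last letter is 'p' (meltopg → pimeltopg, zimudheps → pizimudheps) add the prefix pi-.
So vubipk → pivubipk.

pivubipk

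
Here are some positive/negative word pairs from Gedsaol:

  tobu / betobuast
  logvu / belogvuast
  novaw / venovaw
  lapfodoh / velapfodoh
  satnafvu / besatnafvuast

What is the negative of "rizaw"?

verizaw

"rizaw" ends in a consonant. The stems ending in a consonant (lapfodoh → velapfodoh, novaw → venovaw) add the prefix ve-.
So rizaw → verizaw.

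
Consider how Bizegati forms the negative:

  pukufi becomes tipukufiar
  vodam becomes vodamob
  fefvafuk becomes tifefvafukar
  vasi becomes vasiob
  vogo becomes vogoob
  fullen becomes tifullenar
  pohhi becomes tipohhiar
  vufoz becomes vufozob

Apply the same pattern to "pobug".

vasi and pukufi both end in -i yet inflect differently (vasiob, tipukufiar), so the final letter is not what conditions the rule; the first letter is.
"pobug" begins with p-. The stems beginning with p- (pukufi → tipukufiar, pohhi → tipohhiar) add ti- … -ar around the stem.
So pobug → tipobugar.

tipobugar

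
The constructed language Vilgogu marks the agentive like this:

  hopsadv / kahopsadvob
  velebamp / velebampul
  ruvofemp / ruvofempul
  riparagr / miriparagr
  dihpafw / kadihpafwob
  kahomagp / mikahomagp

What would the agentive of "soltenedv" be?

kahomagp and ruvofemp both end in -p yet inflect differently (mikahomagp, ruvofempul), so the final letter is not what conditions the rule; the second-to-last letter is.
"soltenedv" has second-to-last letter 'd'. The one such stem in the data (hopsadv → kahopsadvob) adds ka- … -ob around the stem, so the same rule applies.
The other patterns: stems whose second-to-last letter is 'g' add the prefix mi-; stems whose second-to-last letter is 'm' add -ul.
So soltenedv → kasoltenedvob.

kasoltenedvob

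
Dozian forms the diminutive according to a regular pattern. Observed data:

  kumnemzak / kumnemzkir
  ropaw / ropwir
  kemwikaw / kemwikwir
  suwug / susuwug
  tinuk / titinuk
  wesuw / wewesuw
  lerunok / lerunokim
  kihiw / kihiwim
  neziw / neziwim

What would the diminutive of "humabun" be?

huhumabun

kumnemzak and tinuk both end in -k yet inflect differently (kumnemzkir, titinuk), so the final letter is not what conditions the rule; the last vowel is.
"humabun" has last vowel 'u'. The stems whose last vowel is 'u' (suwug → susuwug, tinuk → titinuk, wesuw → wewesuw) repeat the first consonant+vowel as a prefix.
So humabun → huhumabun.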